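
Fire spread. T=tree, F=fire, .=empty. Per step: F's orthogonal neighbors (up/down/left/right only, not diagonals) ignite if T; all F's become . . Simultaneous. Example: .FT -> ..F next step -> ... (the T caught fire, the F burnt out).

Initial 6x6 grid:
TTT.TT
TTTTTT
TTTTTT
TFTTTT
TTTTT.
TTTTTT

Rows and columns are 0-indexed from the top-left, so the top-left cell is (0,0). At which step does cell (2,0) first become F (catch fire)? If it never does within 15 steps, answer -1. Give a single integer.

Step 1: cell (2,0)='T' (+4 fires, +1 burnt)
Step 2: cell (2,0)='F' (+7 fires, +4 burnt)
  -> target ignites at step 2
Step 3: cell (2,0)='.' (+8 fires, +7 burnt)
Step 4: cell (2,0)='.' (+7 fires, +8 burnt)
Step 5: cell (2,0)='.' (+3 fires, +7 burnt)
Step 6: cell (2,0)='.' (+3 fires, +3 burnt)
Step 7: cell (2,0)='.' (+1 fires, +3 burnt)
Step 8: cell (2,0)='.' (+0 fires, +1 burnt)
  fire out at step 8

2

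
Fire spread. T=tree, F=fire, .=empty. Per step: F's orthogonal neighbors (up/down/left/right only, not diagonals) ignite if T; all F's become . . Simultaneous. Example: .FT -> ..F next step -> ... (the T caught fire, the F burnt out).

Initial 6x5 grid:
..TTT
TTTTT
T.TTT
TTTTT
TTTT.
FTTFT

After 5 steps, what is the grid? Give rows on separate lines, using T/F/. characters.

Step 1: 5 trees catch fire, 2 burn out
  ..TTT
  TTTTT
  T.TTT
  TTTTT
  FTTF.
  .FF.F
Step 2: 4 trees catch fire, 5 burn out
  ..TTT
  TTTTT
  T.TTT
  FTTFT
  .FF..
  .....
Step 3: 5 trees catch fire, 4 burn out
  ..TTT
  TTTTT
  F.TFT
  .FF.F
  .....
  .....
Step 4: 4 trees catch fire, 5 burn out
  ..TTT
  FTTFT
  ..F.F
  .....
  .....
  .....
Step 5: 4 trees catch fire, 4 burn out
  ..TFT
  .FF.F
  .....
  .....
  .....
  .....

..TFT
.FF.F
.....
.....
.....
.....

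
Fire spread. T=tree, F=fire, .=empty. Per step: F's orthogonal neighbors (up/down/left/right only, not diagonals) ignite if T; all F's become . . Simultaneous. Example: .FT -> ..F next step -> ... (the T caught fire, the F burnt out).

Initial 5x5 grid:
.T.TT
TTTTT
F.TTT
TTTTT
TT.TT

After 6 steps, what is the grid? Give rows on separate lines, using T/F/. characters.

Step 1: 2 trees catch fire, 1 burn out
  .T.TT
  FTTTT
  ..TTT
  FTTTT
  TT.TT
Step 2: 3 trees catch fire, 2 burn out
  .T.TT
  .FTTT
  ..TTT
  .FTTT
  FT.TT
Step 3: 4 trees catch fire, 3 burn out
  .F.TT
  ..FTT
  ..TTT
  ..FTT
  .F.TT
Step 4: 3 trees catch fire, 4 burn out
  ...TT
  ...FT
  ..FTT
  ...FT
  ...TT
Step 5: 5 trees catch fire, 3 burn out
  ...FT
  ....F
  ...FT
  ....F
  ...FT
Step 6: 3 trees catch fire, 5 burn out
  ....F
  .....
  ....F
  .....
  ....F

....F
.....
....F
.....
....F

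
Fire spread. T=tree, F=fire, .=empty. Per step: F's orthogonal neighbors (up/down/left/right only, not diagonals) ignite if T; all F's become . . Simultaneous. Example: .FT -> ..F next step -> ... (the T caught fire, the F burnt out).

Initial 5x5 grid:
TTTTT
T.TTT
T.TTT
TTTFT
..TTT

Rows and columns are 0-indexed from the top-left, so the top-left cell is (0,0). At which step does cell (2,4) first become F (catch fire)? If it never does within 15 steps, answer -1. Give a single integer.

Step 1: cell (2,4)='T' (+4 fires, +1 burnt)
Step 2: cell (2,4)='F' (+6 fires, +4 burnt)
  -> target ignites at step 2
Step 3: cell (2,4)='.' (+4 fires, +6 burnt)
Step 4: cell (2,4)='.' (+3 fires, +4 burnt)
Step 5: cell (2,4)='.' (+2 fires, +3 burnt)
Step 6: cell (2,4)='.' (+1 fires, +2 burnt)
Step 7: cell (2,4)='.' (+0 fires, +1 burnt)
  fire out at step 7

2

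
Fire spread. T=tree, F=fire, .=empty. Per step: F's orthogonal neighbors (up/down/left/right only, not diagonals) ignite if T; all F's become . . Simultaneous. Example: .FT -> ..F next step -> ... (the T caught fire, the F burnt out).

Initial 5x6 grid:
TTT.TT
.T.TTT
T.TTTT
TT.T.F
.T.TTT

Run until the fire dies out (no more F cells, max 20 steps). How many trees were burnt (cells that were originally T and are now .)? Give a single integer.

Step 1: +2 fires, +1 burnt (F count now 2)
Step 2: +3 fires, +2 burnt (F count now 3)
Step 3: +4 fires, +3 burnt (F count now 4)
Step 4: +4 fires, +4 burnt (F count now 4)
Step 5: +0 fires, +4 burnt (F count now 0)
Fire out after step 5
Initially T: 21, now '.': 22
Total burnt (originally-T cells now '.'): 13

Answer: 13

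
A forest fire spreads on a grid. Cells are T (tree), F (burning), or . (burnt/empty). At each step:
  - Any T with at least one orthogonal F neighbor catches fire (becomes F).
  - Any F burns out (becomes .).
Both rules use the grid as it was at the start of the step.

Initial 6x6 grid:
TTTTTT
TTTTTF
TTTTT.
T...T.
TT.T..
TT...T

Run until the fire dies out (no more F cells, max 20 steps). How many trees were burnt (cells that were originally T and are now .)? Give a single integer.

Answer: 22

Derivation:
Step 1: +2 fires, +1 burnt (F count now 2)
Step 2: +3 fires, +2 burnt (F count now 3)
Step 3: +4 fires, +3 burnt (F count now 4)
Step 4: +3 fires, +4 burnt (F count now 3)
Step 5: +3 fires, +3 burnt (F count now 3)
Step 6: +2 fires, +3 burnt (F count now 2)
Step 7: +1 fires, +2 burnt (F count now 1)
Step 8: +1 fires, +1 burnt (F count now 1)
Step 9: +2 fires, +1 burnt (F count now 2)
Step 10: +1 fires, +2 burnt (F count now 1)
Step 11: +0 fires, +1 burnt (F count now 0)
Fire out after step 11
Initially T: 24, now '.': 34
Total burnt (originally-T cells now '.'): 22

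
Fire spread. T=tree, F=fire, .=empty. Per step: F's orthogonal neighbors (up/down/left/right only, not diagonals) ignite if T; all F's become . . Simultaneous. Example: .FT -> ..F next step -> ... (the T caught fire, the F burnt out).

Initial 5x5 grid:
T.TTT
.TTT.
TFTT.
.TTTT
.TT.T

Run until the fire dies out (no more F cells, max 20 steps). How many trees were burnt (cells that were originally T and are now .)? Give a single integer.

Step 1: +4 fires, +1 burnt (F count now 4)
Step 2: +4 fires, +4 burnt (F count now 4)
Step 3: +4 fires, +4 burnt (F count now 4)
Step 4: +2 fires, +4 burnt (F count now 2)
Step 5: +2 fires, +2 burnt (F count now 2)
Step 6: +0 fires, +2 burnt (F count now 0)
Fire out after step 6
Initially T: 17, now '.': 24
Total burnt (originally-T cells now '.'): 16

Answer: 16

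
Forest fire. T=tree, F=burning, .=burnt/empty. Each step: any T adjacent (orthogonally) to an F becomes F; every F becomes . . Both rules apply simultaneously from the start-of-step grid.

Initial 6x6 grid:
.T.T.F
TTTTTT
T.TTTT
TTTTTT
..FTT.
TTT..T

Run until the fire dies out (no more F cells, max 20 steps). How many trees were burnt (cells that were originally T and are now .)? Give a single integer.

Answer: 24

Derivation:
Step 1: +4 fires, +2 burnt (F count now 4)
Step 2: +7 fires, +4 burnt (F count now 7)
Step 3: +8 fires, +7 burnt (F count now 8)
Step 4: +3 fires, +8 burnt (F count now 3)
Step 5: +2 fires, +3 burnt (F count now 2)
Step 6: +0 fires, +2 burnt (F count now 0)
Fire out after step 6
Initially T: 25, now '.': 35
Total burnt (originally-T cells now '.'): 24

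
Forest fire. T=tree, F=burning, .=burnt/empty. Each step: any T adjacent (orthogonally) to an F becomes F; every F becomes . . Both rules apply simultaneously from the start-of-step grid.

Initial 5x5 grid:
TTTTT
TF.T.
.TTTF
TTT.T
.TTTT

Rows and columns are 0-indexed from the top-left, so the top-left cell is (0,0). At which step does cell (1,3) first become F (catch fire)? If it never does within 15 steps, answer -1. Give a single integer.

Step 1: cell (1,3)='T' (+5 fires, +2 burnt)
Step 2: cell (1,3)='F' (+6 fires, +5 burnt)
  -> target ignites at step 2
Step 3: cell (1,3)='.' (+5 fires, +6 burnt)
Step 4: cell (1,3)='.' (+2 fires, +5 burnt)
Step 5: cell (1,3)='.' (+0 fires, +2 burnt)
  fire out at step 5

2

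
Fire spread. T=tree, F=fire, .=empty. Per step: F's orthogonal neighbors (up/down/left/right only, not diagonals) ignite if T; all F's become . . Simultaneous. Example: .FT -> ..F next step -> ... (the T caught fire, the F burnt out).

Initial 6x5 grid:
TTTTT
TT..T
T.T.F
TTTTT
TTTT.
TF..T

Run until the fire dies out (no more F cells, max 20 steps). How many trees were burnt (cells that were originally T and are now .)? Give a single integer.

Step 1: +4 fires, +2 burnt (F count now 4)
Step 2: +5 fires, +4 burnt (F count now 5)
Step 3: +4 fires, +5 burnt (F count now 4)
Step 4: +3 fires, +4 burnt (F count now 3)
Step 5: +2 fires, +3 burnt (F count now 2)
Step 6: +2 fires, +2 burnt (F count now 2)
Step 7: +0 fires, +2 burnt (F count now 0)
Fire out after step 7
Initially T: 21, now '.': 29
Total burnt (originally-T cells now '.'): 20

Answer: 20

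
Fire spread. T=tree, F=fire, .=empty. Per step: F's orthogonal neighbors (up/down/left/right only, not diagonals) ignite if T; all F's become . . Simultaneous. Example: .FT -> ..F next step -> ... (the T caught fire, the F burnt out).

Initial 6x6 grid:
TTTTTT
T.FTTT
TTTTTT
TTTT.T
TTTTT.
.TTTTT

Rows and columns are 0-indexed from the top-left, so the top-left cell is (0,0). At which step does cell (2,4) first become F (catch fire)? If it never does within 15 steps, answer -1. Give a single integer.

Step 1: cell (2,4)='T' (+3 fires, +1 burnt)
Step 2: cell (2,4)='T' (+6 fires, +3 burnt)
Step 3: cell (2,4)='F' (+8 fires, +6 burnt)
  -> target ignites at step 3
Step 4: cell (2,4)='.' (+7 fires, +8 burnt)
Step 5: cell (2,4)='.' (+5 fires, +7 burnt)
Step 6: cell (2,4)='.' (+1 fires, +5 burnt)
Step 7: cell (2,4)='.' (+1 fires, +1 burnt)
Step 8: cell (2,4)='.' (+0 fires, +1 burnt)
  fire out at step 8

3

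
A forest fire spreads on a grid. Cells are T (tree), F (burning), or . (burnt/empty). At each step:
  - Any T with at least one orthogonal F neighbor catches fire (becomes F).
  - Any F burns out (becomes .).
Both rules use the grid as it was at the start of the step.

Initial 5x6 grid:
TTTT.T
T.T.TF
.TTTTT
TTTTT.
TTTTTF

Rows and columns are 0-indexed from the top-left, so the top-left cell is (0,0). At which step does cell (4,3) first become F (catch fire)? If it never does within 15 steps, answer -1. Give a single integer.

Step 1: cell (4,3)='T' (+4 fires, +2 burnt)
Step 2: cell (4,3)='F' (+3 fires, +4 burnt)
  -> target ignites at step 2
Step 3: cell (4,3)='.' (+3 fires, +3 burnt)
Step 4: cell (4,3)='.' (+3 fires, +3 burnt)
Step 5: cell (4,3)='.' (+4 fires, +3 burnt)
Step 6: cell (4,3)='.' (+2 fires, +4 burnt)
Step 7: cell (4,3)='.' (+2 fires, +2 burnt)
Step 8: cell (4,3)='.' (+1 fires, +2 burnt)
Step 9: cell (4,3)='.' (+1 fires, +1 burnt)
Step 10: cell (4,3)='.' (+0 fires, +1 burnt)
  fire out at step 10

2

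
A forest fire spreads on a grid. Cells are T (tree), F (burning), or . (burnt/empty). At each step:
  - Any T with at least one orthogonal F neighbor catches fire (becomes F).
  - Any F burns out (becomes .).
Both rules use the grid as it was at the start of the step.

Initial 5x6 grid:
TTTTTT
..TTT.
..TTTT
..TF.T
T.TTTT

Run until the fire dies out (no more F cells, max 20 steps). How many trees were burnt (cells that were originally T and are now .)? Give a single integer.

Step 1: +3 fires, +1 burnt (F count now 3)
Step 2: +5 fires, +3 burnt (F count now 5)
Step 3: +5 fires, +5 burnt (F count now 5)
Step 4: +3 fires, +5 burnt (F count now 3)
Step 5: +2 fires, +3 burnt (F count now 2)
Step 6: +1 fires, +2 burnt (F count now 1)
Step 7: +0 fires, +1 burnt (F count now 0)
Fire out after step 7
Initially T: 20, now '.': 29
Total burnt (originally-T cells now '.'): 19

Answer: 19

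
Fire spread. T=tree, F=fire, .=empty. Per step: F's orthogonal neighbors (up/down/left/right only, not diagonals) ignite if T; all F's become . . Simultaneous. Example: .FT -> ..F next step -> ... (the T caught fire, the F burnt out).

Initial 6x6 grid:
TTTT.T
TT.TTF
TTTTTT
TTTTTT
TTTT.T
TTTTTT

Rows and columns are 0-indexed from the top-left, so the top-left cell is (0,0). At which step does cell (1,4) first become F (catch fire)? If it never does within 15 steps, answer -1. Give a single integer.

Step 1: cell (1,4)='F' (+3 fires, +1 burnt)
  -> target ignites at step 1
Step 2: cell (1,4)='.' (+3 fires, +3 burnt)
Step 3: cell (1,4)='.' (+4 fires, +3 burnt)
Step 4: cell (1,4)='.' (+4 fires, +4 burnt)
Step 5: cell (1,4)='.' (+5 fires, +4 burnt)
Step 6: cell (1,4)='.' (+6 fires, +5 burnt)
Step 7: cell (1,4)='.' (+4 fires, +6 burnt)
Step 8: cell (1,4)='.' (+2 fires, +4 burnt)
Step 9: cell (1,4)='.' (+1 fires, +2 burnt)
Step 10: cell (1,4)='.' (+0 fires, +1 burnt)
  fire out at step 10

1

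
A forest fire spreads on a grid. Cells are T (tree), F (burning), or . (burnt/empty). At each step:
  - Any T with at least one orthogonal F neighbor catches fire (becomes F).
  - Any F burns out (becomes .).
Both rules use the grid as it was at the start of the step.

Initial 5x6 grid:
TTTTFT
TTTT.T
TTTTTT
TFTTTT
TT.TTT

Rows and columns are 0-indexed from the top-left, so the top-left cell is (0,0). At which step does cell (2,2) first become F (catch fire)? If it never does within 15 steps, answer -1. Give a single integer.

Step 1: cell (2,2)='T' (+6 fires, +2 burnt)
Step 2: cell (2,2)='F' (+8 fires, +6 burnt)
  -> target ignites at step 2
Step 3: cell (2,2)='.' (+7 fires, +8 burnt)
Step 4: cell (2,2)='.' (+4 fires, +7 burnt)
Step 5: cell (2,2)='.' (+1 fires, +4 burnt)
Step 6: cell (2,2)='.' (+0 fires, +1 burnt)
  fire out at step 6

2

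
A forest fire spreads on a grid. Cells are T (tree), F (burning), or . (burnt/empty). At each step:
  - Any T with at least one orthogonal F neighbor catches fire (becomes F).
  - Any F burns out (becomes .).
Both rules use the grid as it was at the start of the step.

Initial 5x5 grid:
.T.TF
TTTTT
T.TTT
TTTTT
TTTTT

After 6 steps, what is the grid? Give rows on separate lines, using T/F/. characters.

Step 1: 2 trees catch fire, 1 burn out
  .T.F.
  TTTTF
  T.TTT
  TTTTT
  TTTTT
Step 2: 2 trees catch fire, 2 burn out
  .T...
  TTTF.
  T.TTF
  TTTTT
  TTTTT
Step 3: 3 trees catch fire, 2 burn out
  .T...
  TTF..
  T.TF.
  TTTTF
  TTTTT
Step 4: 4 trees catch fire, 3 burn out
  .T...
  TF...
  T.F..
  TTTF.
  TTTTF
Step 5: 4 trees catch fire, 4 burn out
  .F...
  F....
  T....
  TTF..
  TTTF.
Step 6: 3 trees catch fire, 4 burn out
  .....
  .....
  F....
  TF...
  TTF..

.....
.....
F....
TF...
TTF..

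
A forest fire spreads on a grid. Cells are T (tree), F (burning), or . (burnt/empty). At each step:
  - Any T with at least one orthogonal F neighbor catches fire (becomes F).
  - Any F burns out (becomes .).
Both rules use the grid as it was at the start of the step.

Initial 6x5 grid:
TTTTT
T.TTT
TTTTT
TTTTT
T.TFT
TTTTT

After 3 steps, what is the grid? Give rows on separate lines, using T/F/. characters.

Step 1: 4 trees catch fire, 1 burn out
  TTTTT
  T.TTT
  TTTTT
  TTTFT
  T.F.F
  TTTFT
Step 2: 5 trees catch fire, 4 burn out
  TTTTT
  T.TTT
  TTTFT
  TTF.F
  T....
  TTF.F
Step 3: 5 trees catch fire, 5 burn out
  TTTTT
  T.TFT
  TTF.F
  TF...
  T....
  TF...

TTTTT
T.TFT
TTF.F
TF...
T....
TF...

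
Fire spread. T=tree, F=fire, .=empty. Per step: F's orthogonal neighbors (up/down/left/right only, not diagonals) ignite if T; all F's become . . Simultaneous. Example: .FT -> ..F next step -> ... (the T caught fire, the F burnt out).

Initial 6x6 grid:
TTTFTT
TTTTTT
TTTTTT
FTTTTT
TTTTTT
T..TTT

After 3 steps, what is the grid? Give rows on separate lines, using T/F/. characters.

Step 1: 6 trees catch fire, 2 burn out
  TTF.FT
  TTTFTT
  FTTTTT
  .FTTTT
  FTTTTT
  T..TTT
Step 2: 10 trees catch fire, 6 burn out
  TF...F
  FTF.FT
  .FTFTT
  ..FTTT
  .FTTTT
  F..TTT
Step 3: 7 trees catch fire, 10 burn out
  F.....
  .F...F
  ..F.FT
  ...FTT
  ..FTTT
  ...TTT

F.....
.F...F
..F.FT
...FTT
..FTTT
...TTT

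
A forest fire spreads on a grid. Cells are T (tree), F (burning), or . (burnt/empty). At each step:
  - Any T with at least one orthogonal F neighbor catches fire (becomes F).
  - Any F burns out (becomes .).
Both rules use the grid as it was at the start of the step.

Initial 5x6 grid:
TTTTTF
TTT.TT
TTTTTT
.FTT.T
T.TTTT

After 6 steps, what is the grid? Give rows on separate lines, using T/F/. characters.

Step 1: 4 trees catch fire, 2 burn out
  TTTTF.
  TTT.TF
  TFTTTT
  ..FT.T
  T.TTTT
Step 2: 8 trees catch fire, 4 burn out
  TTTF..
  TFT.F.
  F.FTTF
  ...F.T
  T.FTTT
Step 3: 8 trees catch fire, 8 burn out
  TFF...
  F.F...
  ...FF.
  .....F
  T..FTT
Step 4: 3 trees catch fire, 8 burn out
  F.....
  ......
  ......
  ......
  T...FF
Step 5: 0 trees catch fire, 3 burn out
  ......
  ......
  ......
  ......
  T.....
Step 6: 0 trees catch fire, 0 burn out
  ......
  ......
  ......
  ......
  T.....

......
......
......
......
T.....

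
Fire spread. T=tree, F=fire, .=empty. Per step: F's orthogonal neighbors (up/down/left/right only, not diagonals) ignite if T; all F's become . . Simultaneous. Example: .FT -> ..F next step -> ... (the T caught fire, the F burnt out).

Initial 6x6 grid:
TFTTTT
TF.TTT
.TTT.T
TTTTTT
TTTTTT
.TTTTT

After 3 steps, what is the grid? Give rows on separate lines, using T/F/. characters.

Step 1: 4 trees catch fire, 2 burn out
  F.FTTT
  F..TTT
  .FTT.T
  TTTTTT
  TTTTTT
  .TTTTT
Step 2: 3 trees catch fire, 4 burn out
  ...FTT
  ...TTT
  ..FT.T
  TFTTTT
  TTTTTT
  .TTTTT
Step 3: 6 trees catch fire, 3 burn out
  ....FT
  ...FTT
  ...F.T
  F.FTTT
  TFTTTT
  .TTTTT

....FT
...FTT
...F.T
F.FTTT
TFTTTT
.TTTTT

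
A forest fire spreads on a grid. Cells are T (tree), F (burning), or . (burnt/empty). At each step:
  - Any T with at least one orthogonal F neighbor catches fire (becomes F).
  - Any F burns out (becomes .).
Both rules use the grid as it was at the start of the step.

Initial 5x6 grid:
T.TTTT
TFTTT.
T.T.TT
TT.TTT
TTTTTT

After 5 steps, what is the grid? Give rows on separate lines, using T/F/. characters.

Step 1: 2 trees catch fire, 1 burn out
  T.TTTT
  F.FTT.
  T.T.TT
  TT.TTT
  TTTTTT
Step 2: 5 trees catch fire, 2 burn out
  F.FTTT
  ...FT.
  F.F.TT
  TT.TTT
  TTTTTT
Step 3: 3 trees catch fire, 5 burn out
  ...FTT
  ....F.
  ....TT
  FT.TTT
  TTTTTT
Step 4: 4 trees catch fire, 3 burn out
  ....FT
  ......
  ....FT
  .F.TTT
  FTTTTT
Step 5: 4 trees catch fire, 4 burn out
  .....F
  ......
  .....F
  ...TFT
  .FTTTT

.....F
......
.....F
...TFT
.FTTTT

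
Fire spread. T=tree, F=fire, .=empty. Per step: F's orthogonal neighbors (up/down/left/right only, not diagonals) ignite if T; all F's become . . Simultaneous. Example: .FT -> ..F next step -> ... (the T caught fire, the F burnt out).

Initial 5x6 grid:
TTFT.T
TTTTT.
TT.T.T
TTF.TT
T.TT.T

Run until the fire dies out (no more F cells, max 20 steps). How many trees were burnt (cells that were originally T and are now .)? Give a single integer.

Answer: 16

Derivation:
Step 1: +5 fires, +2 burnt (F count now 5)
Step 2: +6 fires, +5 burnt (F count now 6)
Step 3: +5 fires, +6 burnt (F count now 5)
Step 4: +0 fires, +5 burnt (F count now 0)
Fire out after step 4
Initially T: 21, now '.': 25
Total burnt (originally-T cells now '.'): 16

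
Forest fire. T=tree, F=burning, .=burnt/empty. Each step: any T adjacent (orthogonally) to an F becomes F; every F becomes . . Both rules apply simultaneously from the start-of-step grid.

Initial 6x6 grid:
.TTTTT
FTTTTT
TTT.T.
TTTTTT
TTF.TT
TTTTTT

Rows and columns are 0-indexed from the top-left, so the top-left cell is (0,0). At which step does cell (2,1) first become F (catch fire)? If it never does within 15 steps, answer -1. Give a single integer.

Step 1: cell (2,1)='T' (+5 fires, +2 burnt)
Step 2: cell (2,1)='F' (+10 fires, +5 burnt)
  -> target ignites at step 2
Step 3: cell (2,1)='.' (+5 fires, +10 burnt)
Step 4: cell (2,1)='.' (+6 fires, +5 burnt)
Step 5: cell (2,1)='.' (+3 fires, +6 burnt)
Step 6: cell (2,1)='.' (+1 fires, +3 burnt)
Step 7: cell (2,1)='.' (+0 fires, +1 burnt)
  fire out at step 7

2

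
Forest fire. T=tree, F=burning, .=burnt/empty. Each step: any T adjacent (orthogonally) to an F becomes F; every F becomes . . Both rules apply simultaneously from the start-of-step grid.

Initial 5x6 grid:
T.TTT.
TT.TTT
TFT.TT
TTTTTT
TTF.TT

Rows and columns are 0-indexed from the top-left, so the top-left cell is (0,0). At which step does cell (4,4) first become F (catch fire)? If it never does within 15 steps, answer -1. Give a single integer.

Step 1: cell (4,4)='T' (+6 fires, +2 burnt)
Step 2: cell (4,4)='T' (+4 fires, +6 burnt)
Step 3: cell (4,4)='T' (+2 fires, +4 burnt)
Step 4: cell (4,4)='F' (+3 fires, +2 burnt)
  -> target ignites at step 4
Step 5: cell (4,4)='.' (+3 fires, +3 burnt)
Step 6: cell (4,4)='.' (+3 fires, +3 burnt)
Step 7: cell (4,4)='.' (+1 fires, +3 burnt)
Step 8: cell (4,4)='.' (+1 fires, +1 burnt)
Step 9: cell (4,4)='.' (+0 fires, +1 burnt)
  fire out at step 9

4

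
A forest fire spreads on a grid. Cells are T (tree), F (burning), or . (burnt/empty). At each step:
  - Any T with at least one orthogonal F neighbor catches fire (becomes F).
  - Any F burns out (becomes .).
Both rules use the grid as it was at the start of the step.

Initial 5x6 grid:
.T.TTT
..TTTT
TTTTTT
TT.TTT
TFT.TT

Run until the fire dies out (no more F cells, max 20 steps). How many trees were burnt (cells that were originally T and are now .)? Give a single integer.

Step 1: +3 fires, +1 burnt (F count now 3)
Step 2: +2 fires, +3 burnt (F count now 2)
Step 3: +2 fires, +2 burnt (F count now 2)
Step 4: +2 fires, +2 burnt (F count now 2)
Step 5: +3 fires, +2 burnt (F count now 3)
Step 6: +4 fires, +3 burnt (F count now 4)
Step 7: +4 fires, +4 burnt (F count now 4)
Step 8: +2 fires, +4 burnt (F count now 2)
Step 9: +0 fires, +2 burnt (F count now 0)
Fire out after step 9
Initially T: 23, now '.': 29
Total burnt (originally-T cells now '.'): 22

Answer: 22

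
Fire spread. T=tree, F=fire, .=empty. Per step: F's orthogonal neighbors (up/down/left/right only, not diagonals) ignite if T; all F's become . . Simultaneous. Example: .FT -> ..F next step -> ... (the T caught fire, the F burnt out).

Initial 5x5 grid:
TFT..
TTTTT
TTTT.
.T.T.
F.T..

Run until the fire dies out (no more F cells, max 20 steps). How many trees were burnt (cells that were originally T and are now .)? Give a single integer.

Step 1: +3 fires, +2 burnt (F count now 3)
Step 2: +3 fires, +3 burnt (F count now 3)
Step 3: +4 fires, +3 burnt (F count now 4)
Step 4: +2 fires, +4 burnt (F count now 2)
Step 5: +1 fires, +2 burnt (F count now 1)
Step 6: +0 fires, +1 burnt (F count now 0)
Fire out after step 6
Initially T: 14, now '.': 24
Total burnt (originally-T cells now '.'): 13

Answer: 13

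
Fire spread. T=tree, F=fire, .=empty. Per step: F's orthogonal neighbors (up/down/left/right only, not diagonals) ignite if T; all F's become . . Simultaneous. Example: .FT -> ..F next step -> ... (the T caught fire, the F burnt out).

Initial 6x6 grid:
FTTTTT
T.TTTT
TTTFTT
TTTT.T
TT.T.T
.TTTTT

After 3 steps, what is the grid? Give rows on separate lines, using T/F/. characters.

Step 1: 6 trees catch fire, 2 burn out
  .FTTTT
  F.TFTT
  TTF.FT
  TTTF.T
  TT.T.T
  .TTTTT
Step 2: 9 trees catch fire, 6 burn out
  ..FFTT
  ..F.FT
  FF...F
  TTF..T
  TT.F.T
  .TTTTT
Step 3: 6 trees catch fire, 9 burn out
  ....FT
  .....F
  ......
  FF...F
  TT...T
  .TTFTT

....FT
.....F
......
FF...F
TT...T
.TTFTT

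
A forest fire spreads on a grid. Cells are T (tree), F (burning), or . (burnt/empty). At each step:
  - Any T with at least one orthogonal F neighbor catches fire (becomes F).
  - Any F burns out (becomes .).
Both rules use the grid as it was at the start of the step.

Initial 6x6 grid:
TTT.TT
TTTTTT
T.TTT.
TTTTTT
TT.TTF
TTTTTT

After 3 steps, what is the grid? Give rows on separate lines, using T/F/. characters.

Step 1: 3 trees catch fire, 1 burn out
  TTT.TT
  TTTTTT
  T.TTT.
  TTTTTF
  TT.TF.
  TTTTTF
Step 2: 3 trees catch fire, 3 burn out
  TTT.TT
  TTTTTT
  T.TTT.
  TTTTF.
  TT.F..
  TTTTF.
Step 3: 3 trees catch fire, 3 burn out
  TTT.TT
  TTTTTT
  T.TTF.
  TTTF..
  TT....
  TTTF..

TTT.TT
TTTTTT
T.TTF.
TTTF..
TT....
TTTF..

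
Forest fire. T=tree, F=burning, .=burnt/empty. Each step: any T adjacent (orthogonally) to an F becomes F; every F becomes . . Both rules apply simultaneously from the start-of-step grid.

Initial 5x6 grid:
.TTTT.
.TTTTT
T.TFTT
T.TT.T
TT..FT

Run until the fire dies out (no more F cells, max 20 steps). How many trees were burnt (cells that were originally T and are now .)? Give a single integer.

Answer: 16

Derivation:
Step 1: +5 fires, +2 burnt (F count now 5)
Step 2: +6 fires, +5 burnt (F count now 6)
Step 3: +4 fires, +6 burnt (F count now 4)
Step 4: +1 fires, +4 burnt (F count now 1)
Step 5: +0 fires, +1 burnt (F count now 0)
Fire out after step 5
Initially T: 20, now '.': 26
Total burnt (originally-T cells now '.'): 16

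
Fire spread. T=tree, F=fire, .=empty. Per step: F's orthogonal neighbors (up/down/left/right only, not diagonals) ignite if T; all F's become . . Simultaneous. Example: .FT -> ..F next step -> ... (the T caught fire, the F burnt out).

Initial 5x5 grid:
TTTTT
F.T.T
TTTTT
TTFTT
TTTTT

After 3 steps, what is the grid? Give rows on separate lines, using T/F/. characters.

Step 1: 6 trees catch fire, 2 burn out
  FTTTT
  ..T.T
  FTFTT
  TF.FT
  TTFTT
Step 2: 8 trees catch fire, 6 burn out
  .FTTT
  ..F.T
  .F.FT
  F...F
  TF.FT
Step 3: 4 trees catch fire, 8 burn out
  ..FTT
  ....T
  ....F
  .....
  F...F

..FTT
....T
....F
.....
F...F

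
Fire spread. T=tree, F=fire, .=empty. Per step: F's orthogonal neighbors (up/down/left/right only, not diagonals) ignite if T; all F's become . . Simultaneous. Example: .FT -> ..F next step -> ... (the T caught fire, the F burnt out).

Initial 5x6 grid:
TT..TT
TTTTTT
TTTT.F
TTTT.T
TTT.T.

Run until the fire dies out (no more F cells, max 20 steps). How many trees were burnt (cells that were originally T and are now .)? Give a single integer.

Step 1: +2 fires, +1 burnt (F count now 2)
Step 2: +2 fires, +2 burnt (F count now 2)
Step 3: +2 fires, +2 burnt (F count now 2)
Step 4: +2 fires, +2 burnt (F count now 2)
Step 5: +3 fires, +2 burnt (F count now 3)
Step 6: +4 fires, +3 burnt (F count now 4)
Step 7: +4 fires, +4 burnt (F count now 4)
Step 8: +2 fires, +4 burnt (F count now 2)
Step 9: +1 fires, +2 burnt (F count now 1)
Step 10: +0 fires, +1 burnt (F count now 0)
Fire out after step 10
Initially T: 23, now '.': 29
Total burnt (originally-T cells now '.'): 22

Answer: 22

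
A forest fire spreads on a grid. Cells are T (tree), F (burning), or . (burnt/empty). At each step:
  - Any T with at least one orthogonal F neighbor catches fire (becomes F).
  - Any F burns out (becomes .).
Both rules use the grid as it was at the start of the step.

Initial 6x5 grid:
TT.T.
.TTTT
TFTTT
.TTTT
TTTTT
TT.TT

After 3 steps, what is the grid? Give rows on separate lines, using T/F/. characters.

Step 1: 4 trees catch fire, 1 burn out
  TT.T.
  .FTTT
  F.FTT
  .FTTT
  TTTTT
  TT.TT
Step 2: 5 trees catch fire, 4 burn out
  TF.T.
  ..FTT
  ...FT
  ..FTT
  TFTTT
  TT.TT
Step 3: 7 trees catch fire, 5 burn out
  F..T.
  ...FT
  ....F
  ...FT
  F.FTT
  TF.TT

F..T.
...FT
....F
...FT
F.FTT
TF.TT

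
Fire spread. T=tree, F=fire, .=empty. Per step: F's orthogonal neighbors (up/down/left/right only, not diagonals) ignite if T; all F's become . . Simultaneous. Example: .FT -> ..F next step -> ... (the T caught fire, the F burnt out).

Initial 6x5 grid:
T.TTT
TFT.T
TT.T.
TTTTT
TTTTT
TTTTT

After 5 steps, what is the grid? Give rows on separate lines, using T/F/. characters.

Step 1: 3 trees catch fire, 1 burn out
  T.TTT
  F.F.T
  TF.T.
  TTTTT
  TTTTT
  TTTTT
Step 2: 4 trees catch fire, 3 burn out
  F.FTT
  ....T
  F..T.
  TFTTT
  TTTTT
  TTTTT
Step 3: 4 trees catch fire, 4 burn out
  ...FT
  ....T
  ...T.
  F.FTT
  TFTTT
  TTTTT
Step 4: 5 trees catch fire, 4 burn out
  ....F
  ....T
  ...T.
  ...FT
  F.FTT
  TFTTT
Step 5: 6 trees catch fire, 5 burn out
  .....
  ....F
  ...F.
  ....F
  ...FT
  F.FTT

.....
....F
...F.
....F
...FT
F.FTT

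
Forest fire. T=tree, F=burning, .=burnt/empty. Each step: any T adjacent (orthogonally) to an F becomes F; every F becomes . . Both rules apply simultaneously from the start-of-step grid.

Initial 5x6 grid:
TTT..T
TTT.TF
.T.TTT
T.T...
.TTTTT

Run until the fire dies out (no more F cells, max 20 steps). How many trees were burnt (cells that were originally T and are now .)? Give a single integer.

Answer: 5

Derivation:
Step 1: +3 fires, +1 burnt (F count now 3)
Step 2: +1 fires, +3 burnt (F count now 1)
Step 3: +1 fires, +1 burnt (F count now 1)
Step 4: +0 fires, +1 burnt (F count now 0)
Fire out after step 4
Initially T: 19, now '.': 16
Total burnt (originally-T cells now '.'): 5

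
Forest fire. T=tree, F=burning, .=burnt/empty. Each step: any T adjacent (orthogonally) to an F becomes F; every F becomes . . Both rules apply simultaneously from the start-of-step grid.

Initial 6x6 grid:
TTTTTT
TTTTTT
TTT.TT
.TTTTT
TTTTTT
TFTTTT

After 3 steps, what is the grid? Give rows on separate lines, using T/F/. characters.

Step 1: 3 trees catch fire, 1 burn out
  TTTTTT
  TTTTTT
  TTT.TT
  .TTTTT
  TFTTTT
  F.FTTT
Step 2: 4 trees catch fire, 3 burn out
  TTTTTT
  TTTTTT
  TTT.TT
  .FTTTT
  F.FTTT
  ...FTT
Step 3: 4 trees catch fire, 4 burn out
  TTTTTT
  TTTTTT
  TFT.TT
  ..FTTT
  ...FTT
  ....FT

TTTTTT
TTTTTT
TFT.TT
..FTTT
...FTT
....FT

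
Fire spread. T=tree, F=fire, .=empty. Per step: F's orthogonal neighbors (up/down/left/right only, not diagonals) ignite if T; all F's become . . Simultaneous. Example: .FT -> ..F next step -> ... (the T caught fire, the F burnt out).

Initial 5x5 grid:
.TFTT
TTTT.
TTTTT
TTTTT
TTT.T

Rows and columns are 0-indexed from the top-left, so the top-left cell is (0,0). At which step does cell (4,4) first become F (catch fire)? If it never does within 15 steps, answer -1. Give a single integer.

Step 1: cell (4,4)='T' (+3 fires, +1 burnt)
Step 2: cell (4,4)='T' (+4 fires, +3 burnt)
Step 3: cell (4,4)='T' (+4 fires, +4 burnt)
Step 4: cell (4,4)='T' (+5 fires, +4 burnt)
Step 5: cell (4,4)='T' (+3 fires, +5 burnt)
Step 6: cell (4,4)='F' (+2 fires, +3 burnt)
  -> target ignites at step 6
Step 7: cell (4,4)='.' (+0 fires, +2 burnt)
  fire out at step 7

6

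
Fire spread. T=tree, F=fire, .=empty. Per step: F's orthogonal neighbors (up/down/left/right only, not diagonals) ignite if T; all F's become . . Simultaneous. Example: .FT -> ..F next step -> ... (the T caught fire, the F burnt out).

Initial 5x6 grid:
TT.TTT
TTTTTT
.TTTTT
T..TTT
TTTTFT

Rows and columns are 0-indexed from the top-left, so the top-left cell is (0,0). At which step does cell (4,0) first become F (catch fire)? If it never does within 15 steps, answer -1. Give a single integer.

Step 1: cell (4,0)='T' (+3 fires, +1 burnt)
Step 2: cell (4,0)='T' (+4 fires, +3 burnt)
Step 3: cell (4,0)='T' (+4 fires, +4 burnt)
Step 4: cell (4,0)='F' (+5 fires, +4 burnt)
  -> target ignites at step 4
Step 5: cell (4,0)='.' (+5 fires, +5 burnt)
Step 6: cell (4,0)='.' (+1 fires, +5 burnt)
Step 7: cell (4,0)='.' (+2 fires, +1 burnt)
Step 8: cell (4,0)='.' (+1 fires, +2 burnt)
Step 9: cell (4,0)='.' (+0 fires, +1 burnt)
  fire out at step 9

4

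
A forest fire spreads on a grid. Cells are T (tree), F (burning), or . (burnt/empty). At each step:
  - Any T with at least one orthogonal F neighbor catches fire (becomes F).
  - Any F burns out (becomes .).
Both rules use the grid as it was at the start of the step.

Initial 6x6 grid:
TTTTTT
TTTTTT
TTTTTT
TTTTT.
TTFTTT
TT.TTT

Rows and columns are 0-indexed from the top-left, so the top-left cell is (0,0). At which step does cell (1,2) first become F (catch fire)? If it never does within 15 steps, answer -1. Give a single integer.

Step 1: cell (1,2)='T' (+3 fires, +1 burnt)
Step 2: cell (1,2)='T' (+7 fires, +3 burnt)
Step 3: cell (1,2)='F' (+8 fires, +7 burnt)
  -> target ignites at step 3
Step 4: cell (1,2)='.' (+6 fires, +8 burnt)
Step 5: cell (1,2)='.' (+5 fires, +6 burnt)
Step 6: cell (1,2)='.' (+3 fires, +5 burnt)
Step 7: cell (1,2)='.' (+1 fires, +3 burnt)
Step 8: cell (1,2)='.' (+0 fires, +1 burnt)
  fire out at step 8

3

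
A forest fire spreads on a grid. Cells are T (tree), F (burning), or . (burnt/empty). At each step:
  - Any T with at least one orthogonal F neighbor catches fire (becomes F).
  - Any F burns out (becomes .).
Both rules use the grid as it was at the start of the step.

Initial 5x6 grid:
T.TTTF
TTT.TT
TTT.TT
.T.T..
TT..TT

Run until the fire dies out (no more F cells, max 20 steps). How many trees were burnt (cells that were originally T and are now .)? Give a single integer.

Answer: 17

Derivation:
Step 1: +2 fires, +1 burnt (F count now 2)
Step 2: +3 fires, +2 burnt (F count now 3)
Step 3: +2 fires, +3 burnt (F count now 2)
Step 4: +1 fires, +2 burnt (F count now 1)
Step 5: +2 fires, +1 burnt (F count now 2)
Step 6: +2 fires, +2 burnt (F count now 2)
Step 7: +3 fires, +2 burnt (F count now 3)
Step 8: +1 fires, +3 burnt (F count now 1)
Step 9: +1 fires, +1 burnt (F count now 1)
Step 10: +0 fires, +1 burnt (F count now 0)
Fire out after step 10
Initially T: 20, now '.': 27
Total burnt (originally-T cells now '.'): 17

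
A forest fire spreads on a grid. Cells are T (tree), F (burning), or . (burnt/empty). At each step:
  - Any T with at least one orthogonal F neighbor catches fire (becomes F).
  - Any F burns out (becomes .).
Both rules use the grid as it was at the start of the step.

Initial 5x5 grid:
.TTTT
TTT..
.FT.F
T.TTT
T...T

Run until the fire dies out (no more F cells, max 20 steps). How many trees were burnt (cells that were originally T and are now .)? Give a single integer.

Step 1: +3 fires, +2 burnt (F count now 3)
Step 2: +6 fires, +3 burnt (F count now 6)
Step 3: +1 fires, +6 burnt (F count now 1)
Step 4: +1 fires, +1 burnt (F count now 1)
Step 5: +1 fires, +1 burnt (F count now 1)
Step 6: +0 fires, +1 burnt (F count now 0)
Fire out after step 6
Initially T: 14, now '.': 23
Total burnt (originally-T cells now '.'): 12

Answer: 12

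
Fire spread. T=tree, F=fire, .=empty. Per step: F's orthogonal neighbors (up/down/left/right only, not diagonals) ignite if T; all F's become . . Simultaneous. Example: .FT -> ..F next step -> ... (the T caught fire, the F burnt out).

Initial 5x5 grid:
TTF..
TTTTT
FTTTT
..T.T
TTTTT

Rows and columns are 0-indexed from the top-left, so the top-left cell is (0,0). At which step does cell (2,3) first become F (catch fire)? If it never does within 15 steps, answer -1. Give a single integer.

Step 1: cell (2,3)='T' (+4 fires, +2 burnt)
Step 2: cell (2,3)='T' (+4 fires, +4 burnt)
Step 3: cell (2,3)='F' (+3 fires, +4 burnt)
  -> target ignites at step 3
Step 4: cell (2,3)='.' (+2 fires, +3 burnt)
Step 5: cell (2,3)='.' (+3 fires, +2 burnt)
Step 6: cell (2,3)='.' (+2 fires, +3 burnt)
Step 7: cell (2,3)='.' (+0 fires, +2 burnt)
  fire out at step 7

3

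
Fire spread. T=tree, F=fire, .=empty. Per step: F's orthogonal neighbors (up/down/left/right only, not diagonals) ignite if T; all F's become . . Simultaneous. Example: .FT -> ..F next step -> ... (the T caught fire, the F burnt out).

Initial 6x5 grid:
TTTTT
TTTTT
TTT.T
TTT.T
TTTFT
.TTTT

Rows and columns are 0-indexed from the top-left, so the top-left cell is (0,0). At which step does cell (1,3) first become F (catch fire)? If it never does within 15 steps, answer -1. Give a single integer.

Step 1: cell (1,3)='T' (+3 fires, +1 burnt)
Step 2: cell (1,3)='T' (+5 fires, +3 burnt)
Step 3: cell (1,3)='T' (+5 fires, +5 burnt)
Step 4: cell (1,3)='T' (+4 fires, +5 burnt)
Step 5: cell (1,3)='F' (+5 fires, +4 burnt)
  -> target ignites at step 5
Step 6: cell (1,3)='.' (+3 fires, +5 burnt)
Step 7: cell (1,3)='.' (+1 fires, +3 burnt)
Step 8: cell (1,3)='.' (+0 fires, +1 burnt)
  fire out at step 8

5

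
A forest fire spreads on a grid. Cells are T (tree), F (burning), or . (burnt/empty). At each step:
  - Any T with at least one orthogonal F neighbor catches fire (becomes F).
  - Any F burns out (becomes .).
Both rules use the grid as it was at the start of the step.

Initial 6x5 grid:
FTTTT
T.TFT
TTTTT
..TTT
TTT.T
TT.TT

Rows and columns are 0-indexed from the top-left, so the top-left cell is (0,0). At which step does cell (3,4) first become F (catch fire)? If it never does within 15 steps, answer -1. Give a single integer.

Step 1: cell (3,4)='T' (+6 fires, +2 burnt)
Step 2: cell (3,4)='T' (+6 fires, +6 burnt)
Step 3: cell (3,4)='F' (+3 fires, +6 burnt)
  -> target ignites at step 3
Step 4: cell (3,4)='.' (+2 fires, +3 burnt)
Step 5: cell (3,4)='.' (+2 fires, +2 burnt)
Step 6: cell (3,4)='.' (+3 fires, +2 burnt)
Step 7: cell (3,4)='.' (+1 fires, +3 burnt)
Step 8: cell (3,4)='.' (+0 fires, +1 burnt)
  fire out at step 8

3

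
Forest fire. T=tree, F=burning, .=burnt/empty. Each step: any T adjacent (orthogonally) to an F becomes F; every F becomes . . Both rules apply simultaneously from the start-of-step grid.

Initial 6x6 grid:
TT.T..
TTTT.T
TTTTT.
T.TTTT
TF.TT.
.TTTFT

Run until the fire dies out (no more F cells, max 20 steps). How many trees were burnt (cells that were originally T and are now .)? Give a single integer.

Answer: 24

Derivation:
Step 1: +5 fires, +2 burnt (F count now 5)
Step 2: +4 fires, +5 burnt (F count now 4)
Step 3: +4 fires, +4 burnt (F count now 4)
Step 4: +4 fires, +4 burnt (F count now 4)
Step 5: +4 fires, +4 burnt (F count now 4)
Step 6: +3 fires, +4 burnt (F count now 3)
Step 7: +0 fires, +3 burnt (F count now 0)
Fire out after step 7
Initially T: 25, now '.': 35
Total burnt (originally-T cells now '.'): 24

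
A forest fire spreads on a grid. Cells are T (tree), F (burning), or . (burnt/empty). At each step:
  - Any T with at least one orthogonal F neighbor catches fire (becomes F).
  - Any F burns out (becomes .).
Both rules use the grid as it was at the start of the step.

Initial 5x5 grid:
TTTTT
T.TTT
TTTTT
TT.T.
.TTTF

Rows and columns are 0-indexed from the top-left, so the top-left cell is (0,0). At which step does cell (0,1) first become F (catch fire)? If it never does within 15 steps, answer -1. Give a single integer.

Step 1: cell (0,1)='T' (+1 fires, +1 burnt)
Step 2: cell (0,1)='T' (+2 fires, +1 burnt)
Step 3: cell (0,1)='T' (+2 fires, +2 burnt)
Step 4: cell (0,1)='T' (+4 fires, +2 burnt)
Step 5: cell (0,1)='T' (+5 fires, +4 burnt)
Step 6: cell (0,1)='T' (+3 fires, +5 burnt)
Step 7: cell (0,1)='F' (+2 fires, +3 burnt)
  -> target ignites at step 7
Step 8: cell (0,1)='.' (+1 fires, +2 burnt)
Step 9: cell (0,1)='.' (+0 fires, +1 burnt)
  fire out at step 9

7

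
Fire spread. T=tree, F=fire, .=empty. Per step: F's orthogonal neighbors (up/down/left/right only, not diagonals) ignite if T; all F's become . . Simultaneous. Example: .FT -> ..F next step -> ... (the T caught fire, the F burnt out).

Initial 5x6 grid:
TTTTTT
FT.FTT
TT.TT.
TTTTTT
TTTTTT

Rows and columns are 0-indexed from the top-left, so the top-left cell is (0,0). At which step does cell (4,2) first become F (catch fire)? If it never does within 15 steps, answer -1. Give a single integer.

Step 1: cell (4,2)='T' (+6 fires, +2 burnt)
Step 2: cell (4,2)='T' (+8 fires, +6 burnt)
Step 3: cell (4,2)='T' (+6 fires, +8 burnt)
Step 4: cell (4,2)='F' (+4 fires, +6 burnt)
  -> target ignites at step 4
Step 5: cell (4,2)='.' (+1 fires, +4 burnt)
Step 6: cell (4,2)='.' (+0 fires, +1 burnt)
  fire out at step 6

4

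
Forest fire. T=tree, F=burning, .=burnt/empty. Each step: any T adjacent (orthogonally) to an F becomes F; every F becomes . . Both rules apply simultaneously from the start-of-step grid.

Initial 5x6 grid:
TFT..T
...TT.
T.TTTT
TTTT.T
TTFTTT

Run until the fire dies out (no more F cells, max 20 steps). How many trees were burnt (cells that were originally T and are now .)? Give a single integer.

Step 1: +5 fires, +2 burnt (F count now 5)
Step 2: +5 fires, +5 burnt (F count now 5)
Step 3: +3 fires, +5 burnt (F count now 3)
Step 4: +4 fires, +3 burnt (F count now 4)
Step 5: +2 fires, +4 burnt (F count now 2)
Step 6: +0 fires, +2 burnt (F count now 0)
Fire out after step 6
Initially T: 20, now '.': 29
Total burnt (originally-T cells now '.'): 19

Answer: 19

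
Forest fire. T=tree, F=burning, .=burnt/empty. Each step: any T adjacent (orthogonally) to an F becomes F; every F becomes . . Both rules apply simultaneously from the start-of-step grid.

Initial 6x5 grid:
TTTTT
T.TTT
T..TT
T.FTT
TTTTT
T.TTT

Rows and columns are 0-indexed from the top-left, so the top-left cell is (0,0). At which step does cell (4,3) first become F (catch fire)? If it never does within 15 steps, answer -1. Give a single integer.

Step 1: cell (4,3)='T' (+2 fires, +1 burnt)
Step 2: cell (4,3)='F' (+5 fires, +2 burnt)
  -> target ignites at step 2
Step 3: cell (4,3)='.' (+5 fires, +5 burnt)
Step 4: cell (4,3)='.' (+6 fires, +5 burnt)
Step 5: cell (4,3)='.' (+3 fires, +6 burnt)
Step 6: cell (4,3)='.' (+2 fires, +3 burnt)
Step 7: cell (4,3)='.' (+1 fires, +2 burnt)
Step 8: cell (4,3)='.' (+0 fires, +1 burnt)
  fire out at step 8

2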